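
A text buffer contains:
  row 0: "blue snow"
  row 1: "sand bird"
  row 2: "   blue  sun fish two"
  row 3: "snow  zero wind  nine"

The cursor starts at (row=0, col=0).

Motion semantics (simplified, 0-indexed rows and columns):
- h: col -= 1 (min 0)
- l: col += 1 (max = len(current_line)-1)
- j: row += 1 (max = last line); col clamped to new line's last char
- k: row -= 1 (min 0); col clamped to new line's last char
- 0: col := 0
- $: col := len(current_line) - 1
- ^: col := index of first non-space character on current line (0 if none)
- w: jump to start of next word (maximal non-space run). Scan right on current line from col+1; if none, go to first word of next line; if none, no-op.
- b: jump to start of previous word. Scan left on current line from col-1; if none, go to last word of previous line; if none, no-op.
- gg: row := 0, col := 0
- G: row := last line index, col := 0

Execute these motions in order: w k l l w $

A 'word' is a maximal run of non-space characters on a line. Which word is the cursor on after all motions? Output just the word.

Answer: bird

Derivation:
After 1 (w): row=0 col=5 char='s'
After 2 (k): row=0 col=5 char='s'
After 3 (l): row=0 col=6 char='n'
After 4 (l): row=0 col=7 char='o'
After 5 (w): row=1 col=0 char='s'
After 6 ($): row=1 col=8 char='d'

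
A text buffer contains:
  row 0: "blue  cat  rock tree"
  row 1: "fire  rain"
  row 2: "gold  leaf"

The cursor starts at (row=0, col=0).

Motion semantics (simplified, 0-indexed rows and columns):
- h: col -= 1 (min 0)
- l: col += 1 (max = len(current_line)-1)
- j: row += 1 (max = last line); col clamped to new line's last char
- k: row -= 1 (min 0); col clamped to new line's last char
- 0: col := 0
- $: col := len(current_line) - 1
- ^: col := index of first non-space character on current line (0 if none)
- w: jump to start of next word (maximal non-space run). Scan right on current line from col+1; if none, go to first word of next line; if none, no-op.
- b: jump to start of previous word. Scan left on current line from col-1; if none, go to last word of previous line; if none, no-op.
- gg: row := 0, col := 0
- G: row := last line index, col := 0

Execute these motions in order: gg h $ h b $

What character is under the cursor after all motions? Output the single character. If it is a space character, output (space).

Answer: e

Derivation:
After 1 (gg): row=0 col=0 char='b'
After 2 (h): row=0 col=0 char='b'
After 3 ($): row=0 col=19 char='e'
After 4 (h): row=0 col=18 char='e'
After 5 (b): row=0 col=16 char='t'
After 6 ($): row=0 col=19 char='e'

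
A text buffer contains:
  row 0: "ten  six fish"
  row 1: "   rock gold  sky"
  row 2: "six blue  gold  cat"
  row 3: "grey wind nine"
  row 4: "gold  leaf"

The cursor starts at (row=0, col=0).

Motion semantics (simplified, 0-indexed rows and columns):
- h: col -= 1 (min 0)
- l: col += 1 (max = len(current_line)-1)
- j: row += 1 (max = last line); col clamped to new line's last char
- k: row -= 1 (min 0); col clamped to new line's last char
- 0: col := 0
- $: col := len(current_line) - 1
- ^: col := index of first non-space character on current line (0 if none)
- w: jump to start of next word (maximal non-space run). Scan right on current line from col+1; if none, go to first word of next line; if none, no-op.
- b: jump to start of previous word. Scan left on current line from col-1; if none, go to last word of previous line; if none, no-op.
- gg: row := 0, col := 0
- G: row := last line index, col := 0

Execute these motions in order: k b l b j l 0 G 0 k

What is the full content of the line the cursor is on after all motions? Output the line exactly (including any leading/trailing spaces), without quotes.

Answer: grey wind nine

Derivation:
After 1 (k): row=0 col=0 char='t'
After 2 (b): row=0 col=0 char='t'
After 3 (l): row=0 col=1 char='e'
After 4 (b): row=0 col=0 char='t'
After 5 (j): row=1 col=0 char='_'
After 6 (l): row=1 col=1 char='_'
After 7 (0): row=1 col=0 char='_'
After 8 (G): row=4 col=0 char='g'
After 9 (0): row=4 col=0 char='g'
After 10 (k): row=3 col=0 char='g'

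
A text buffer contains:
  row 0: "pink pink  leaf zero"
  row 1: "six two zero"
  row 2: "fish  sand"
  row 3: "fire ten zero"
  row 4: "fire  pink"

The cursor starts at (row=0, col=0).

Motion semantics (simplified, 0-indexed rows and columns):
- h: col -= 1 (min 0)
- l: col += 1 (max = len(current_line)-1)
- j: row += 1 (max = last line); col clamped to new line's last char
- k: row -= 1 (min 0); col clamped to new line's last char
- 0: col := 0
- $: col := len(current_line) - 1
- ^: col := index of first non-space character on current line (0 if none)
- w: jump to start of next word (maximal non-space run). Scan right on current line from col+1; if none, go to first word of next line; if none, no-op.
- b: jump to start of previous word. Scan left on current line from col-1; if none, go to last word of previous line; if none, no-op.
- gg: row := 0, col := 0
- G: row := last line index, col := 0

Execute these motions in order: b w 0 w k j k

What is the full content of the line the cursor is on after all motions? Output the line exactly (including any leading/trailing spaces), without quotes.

After 1 (b): row=0 col=0 char='p'
After 2 (w): row=0 col=5 char='p'
After 3 (0): row=0 col=0 char='p'
After 4 (w): row=0 col=5 char='p'
After 5 (k): row=0 col=5 char='p'
After 6 (j): row=1 col=5 char='w'
After 7 (k): row=0 col=5 char='p'

Answer: pink pink  leaf zero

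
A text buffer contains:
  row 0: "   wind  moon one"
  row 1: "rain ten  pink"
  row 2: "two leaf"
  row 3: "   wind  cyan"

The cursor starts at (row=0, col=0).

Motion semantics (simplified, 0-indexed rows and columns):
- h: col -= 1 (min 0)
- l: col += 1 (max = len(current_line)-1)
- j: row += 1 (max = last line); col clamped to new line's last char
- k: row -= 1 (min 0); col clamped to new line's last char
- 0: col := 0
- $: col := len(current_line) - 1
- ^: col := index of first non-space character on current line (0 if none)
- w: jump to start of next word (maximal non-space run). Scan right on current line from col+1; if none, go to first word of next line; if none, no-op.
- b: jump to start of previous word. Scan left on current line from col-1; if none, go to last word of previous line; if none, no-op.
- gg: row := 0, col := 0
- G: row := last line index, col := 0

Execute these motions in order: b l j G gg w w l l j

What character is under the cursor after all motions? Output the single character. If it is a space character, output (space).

Answer: i

Derivation:
After 1 (b): row=0 col=0 char='_'
After 2 (l): row=0 col=1 char='_'
After 3 (j): row=1 col=1 char='a'
After 4 (G): row=3 col=0 char='_'
After 5 (gg): row=0 col=0 char='_'
After 6 (w): row=0 col=3 char='w'
After 7 (w): row=0 col=9 char='m'
After 8 (l): row=0 col=10 char='o'
After 9 (l): row=0 col=11 char='o'
After 10 (j): row=1 col=11 char='i'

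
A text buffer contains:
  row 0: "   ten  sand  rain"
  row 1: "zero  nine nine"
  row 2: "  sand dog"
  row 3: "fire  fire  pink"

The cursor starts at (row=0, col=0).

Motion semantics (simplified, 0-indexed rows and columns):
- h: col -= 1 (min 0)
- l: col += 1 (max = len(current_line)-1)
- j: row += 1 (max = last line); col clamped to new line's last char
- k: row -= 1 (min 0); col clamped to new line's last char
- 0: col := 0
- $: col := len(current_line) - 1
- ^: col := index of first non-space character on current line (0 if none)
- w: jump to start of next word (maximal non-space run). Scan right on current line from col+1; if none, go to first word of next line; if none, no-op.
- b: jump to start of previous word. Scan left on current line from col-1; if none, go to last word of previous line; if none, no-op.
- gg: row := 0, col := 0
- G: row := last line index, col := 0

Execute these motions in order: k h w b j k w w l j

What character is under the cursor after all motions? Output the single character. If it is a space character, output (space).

Answer: e

Derivation:
After 1 (k): row=0 col=0 char='_'
After 2 (h): row=0 col=0 char='_'
After 3 (w): row=0 col=3 char='t'
After 4 (b): row=0 col=3 char='t'
After 5 (j): row=1 col=3 char='o'
After 6 (k): row=0 col=3 char='t'
After 7 (w): row=0 col=8 char='s'
After 8 (w): row=0 col=14 char='r'
After 9 (l): row=0 col=15 char='a'
After 10 (j): row=1 col=14 char='e'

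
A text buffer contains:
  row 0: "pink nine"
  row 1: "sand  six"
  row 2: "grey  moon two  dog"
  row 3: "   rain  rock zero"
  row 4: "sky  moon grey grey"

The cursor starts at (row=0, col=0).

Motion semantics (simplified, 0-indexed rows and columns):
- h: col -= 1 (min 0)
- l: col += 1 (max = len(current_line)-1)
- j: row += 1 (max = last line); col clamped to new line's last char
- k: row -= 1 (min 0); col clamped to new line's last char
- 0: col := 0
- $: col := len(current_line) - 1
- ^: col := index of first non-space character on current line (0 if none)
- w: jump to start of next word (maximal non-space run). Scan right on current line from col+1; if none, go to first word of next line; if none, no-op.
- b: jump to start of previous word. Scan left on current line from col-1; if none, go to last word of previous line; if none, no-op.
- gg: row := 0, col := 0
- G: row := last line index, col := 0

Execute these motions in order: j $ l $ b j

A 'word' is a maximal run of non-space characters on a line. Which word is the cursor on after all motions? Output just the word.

After 1 (j): row=1 col=0 char='s'
After 2 ($): row=1 col=8 char='x'
After 3 (l): row=1 col=8 char='x'
After 4 ($): row=1 col=8 char='x'
After 5 (b): row=1 col=6 char='s'
After 6 (j): row=2 col=6 char='m'

Answer: moon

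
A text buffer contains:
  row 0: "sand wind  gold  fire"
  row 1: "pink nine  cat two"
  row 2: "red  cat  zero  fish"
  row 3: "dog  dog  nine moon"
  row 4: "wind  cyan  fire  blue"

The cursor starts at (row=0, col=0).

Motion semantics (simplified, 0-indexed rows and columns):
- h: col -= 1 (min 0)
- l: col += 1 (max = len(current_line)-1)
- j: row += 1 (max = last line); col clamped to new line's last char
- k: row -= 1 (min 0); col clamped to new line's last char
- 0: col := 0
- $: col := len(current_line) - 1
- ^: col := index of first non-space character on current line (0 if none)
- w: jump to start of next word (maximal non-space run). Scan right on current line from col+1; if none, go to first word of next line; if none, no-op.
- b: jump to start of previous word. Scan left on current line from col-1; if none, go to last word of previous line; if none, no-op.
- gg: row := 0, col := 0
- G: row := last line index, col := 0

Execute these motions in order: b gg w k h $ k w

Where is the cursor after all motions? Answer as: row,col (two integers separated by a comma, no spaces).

After 1 (b): row=0 col=0 char='s'
After 2 (gg): row=0 col=0 char='s'
After 3 (w): row=0 col=5 char='w'
After 4 (k): row=0 col=5 char='w'
After 5 (h): row=0 col=4 char='_'
After 6 ($): row=0 col=20 char='e'
After 7 (k): row=0 col=20 char='e'
After 8 (w): row=1 col=0 char='p'

Answer: 1,0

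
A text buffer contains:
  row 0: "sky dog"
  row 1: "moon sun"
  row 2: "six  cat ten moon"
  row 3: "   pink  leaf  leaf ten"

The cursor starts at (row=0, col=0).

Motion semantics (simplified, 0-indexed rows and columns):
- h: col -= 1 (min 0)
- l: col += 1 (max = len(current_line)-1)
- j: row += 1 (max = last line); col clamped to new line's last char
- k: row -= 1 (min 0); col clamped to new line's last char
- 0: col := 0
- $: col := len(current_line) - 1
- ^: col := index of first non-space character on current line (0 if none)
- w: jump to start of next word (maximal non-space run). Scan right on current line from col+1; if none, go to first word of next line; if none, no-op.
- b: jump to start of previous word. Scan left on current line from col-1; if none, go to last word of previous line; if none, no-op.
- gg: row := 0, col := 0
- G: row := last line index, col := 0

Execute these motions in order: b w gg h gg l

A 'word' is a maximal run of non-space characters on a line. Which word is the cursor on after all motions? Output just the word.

After 1 (b): row=0 col=0 char='s'
After 2 (w): row=0 col=4 char='d'
After 3 (gg): row=0 col=0 char='s'
After 4 (h): row=0 col=0 char='s'
After 5 (gg): row=0 col=0 char='s'
After 6 (l): row=0 col=1 char='k'

Answer: sky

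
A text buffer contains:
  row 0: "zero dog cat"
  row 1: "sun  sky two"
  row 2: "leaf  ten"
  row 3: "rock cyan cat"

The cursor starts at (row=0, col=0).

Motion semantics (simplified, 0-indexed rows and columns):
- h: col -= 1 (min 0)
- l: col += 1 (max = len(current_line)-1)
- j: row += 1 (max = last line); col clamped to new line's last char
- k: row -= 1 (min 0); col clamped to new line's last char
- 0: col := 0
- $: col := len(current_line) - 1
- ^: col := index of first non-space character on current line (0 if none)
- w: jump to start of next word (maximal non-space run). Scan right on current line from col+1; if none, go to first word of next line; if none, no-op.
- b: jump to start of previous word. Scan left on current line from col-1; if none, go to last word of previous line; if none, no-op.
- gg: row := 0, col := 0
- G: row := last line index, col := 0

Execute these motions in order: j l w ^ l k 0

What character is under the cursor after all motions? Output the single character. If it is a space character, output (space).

After 1 (j): row=1 col=0 char='s'
After 2 (l): row=1 col=1 char='u'
After 3 (w): row=1 col=5 char='s'
After 4 (^): row=1 col=0 char='s'
After 5 (l): row=1 col=1 char='u'
After 6 (k): row=0 col=1 char='e'
After 7 (0): row=0 col=0 char='z'

Answer: z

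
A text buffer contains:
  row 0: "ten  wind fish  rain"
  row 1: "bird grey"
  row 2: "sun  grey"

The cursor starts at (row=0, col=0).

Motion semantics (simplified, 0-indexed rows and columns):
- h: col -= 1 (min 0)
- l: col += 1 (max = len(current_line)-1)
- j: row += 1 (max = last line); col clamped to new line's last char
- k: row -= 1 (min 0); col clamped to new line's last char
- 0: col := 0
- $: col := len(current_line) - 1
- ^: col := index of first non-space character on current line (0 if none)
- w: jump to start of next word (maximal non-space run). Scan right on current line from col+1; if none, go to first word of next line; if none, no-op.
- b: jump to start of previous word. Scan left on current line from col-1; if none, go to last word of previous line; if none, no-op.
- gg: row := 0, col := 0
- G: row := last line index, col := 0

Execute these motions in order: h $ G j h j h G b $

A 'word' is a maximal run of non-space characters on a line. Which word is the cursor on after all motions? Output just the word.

After 1 (h): row=0 col=0 char='t'
After 2 ($): row=0 col=19 char='n'
After 3 (G): row=2 col=0 char='s'
After 4 (j): row=2 col=0 char='s'
After 5 (h): row=2 col=0 char='s'
After 6 (j): row=2 col=0 char='s'
After 7 (h): row=2 col=0 char='s'
After 8 (G): row=2 col=0 char='s'
After 9 (b): row=1 col=5 char='g'
After 10 ($): row=1 col=8 char='y'

Answer: grey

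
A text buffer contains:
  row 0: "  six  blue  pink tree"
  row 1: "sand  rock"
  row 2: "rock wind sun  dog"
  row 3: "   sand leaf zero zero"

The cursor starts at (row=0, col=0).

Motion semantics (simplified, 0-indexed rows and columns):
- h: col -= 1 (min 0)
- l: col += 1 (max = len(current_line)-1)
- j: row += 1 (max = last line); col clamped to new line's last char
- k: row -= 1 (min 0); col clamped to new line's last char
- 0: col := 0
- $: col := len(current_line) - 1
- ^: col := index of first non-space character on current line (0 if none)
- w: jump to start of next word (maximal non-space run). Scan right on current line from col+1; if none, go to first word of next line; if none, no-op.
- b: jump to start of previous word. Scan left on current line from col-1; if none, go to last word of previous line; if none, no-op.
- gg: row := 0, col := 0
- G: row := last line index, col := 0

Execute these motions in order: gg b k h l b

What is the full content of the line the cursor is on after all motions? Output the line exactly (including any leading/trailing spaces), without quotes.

After 1 (gg): row=0 col=0 char='_'
After 2 (b): row=0 col=0 char='_'
After 3 (k): row=0 col=0 char='_'
After 4 (h): row=0 col=0 char='_'
After 5 (l): row=0 col=1 char='_'
After 6 (b): row=0 col=1 char='_'

Answer:   six  blue  pink tree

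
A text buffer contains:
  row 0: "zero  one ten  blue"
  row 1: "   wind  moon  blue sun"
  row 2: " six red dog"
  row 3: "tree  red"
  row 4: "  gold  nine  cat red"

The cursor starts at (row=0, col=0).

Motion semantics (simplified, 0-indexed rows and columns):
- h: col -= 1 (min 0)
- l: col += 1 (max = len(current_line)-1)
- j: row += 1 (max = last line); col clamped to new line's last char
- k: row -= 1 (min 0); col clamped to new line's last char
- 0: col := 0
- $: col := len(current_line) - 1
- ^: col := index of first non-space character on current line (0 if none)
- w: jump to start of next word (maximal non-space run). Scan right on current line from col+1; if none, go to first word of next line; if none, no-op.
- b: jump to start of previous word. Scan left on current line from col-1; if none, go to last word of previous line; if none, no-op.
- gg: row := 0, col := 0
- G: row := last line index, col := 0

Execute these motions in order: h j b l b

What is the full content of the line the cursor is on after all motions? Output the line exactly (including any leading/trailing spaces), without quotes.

Answer: zero  one ten  blue

Derivation:
After 1 (h): row=0 col=0 char='z'
After 2 (j): row=1 col=0 char='_'
After 3 (b): row=0 col=15 char='b'
After 4 (l): row=0 col=16 char='l'
After 5 (b): row=0 col=15 char='b'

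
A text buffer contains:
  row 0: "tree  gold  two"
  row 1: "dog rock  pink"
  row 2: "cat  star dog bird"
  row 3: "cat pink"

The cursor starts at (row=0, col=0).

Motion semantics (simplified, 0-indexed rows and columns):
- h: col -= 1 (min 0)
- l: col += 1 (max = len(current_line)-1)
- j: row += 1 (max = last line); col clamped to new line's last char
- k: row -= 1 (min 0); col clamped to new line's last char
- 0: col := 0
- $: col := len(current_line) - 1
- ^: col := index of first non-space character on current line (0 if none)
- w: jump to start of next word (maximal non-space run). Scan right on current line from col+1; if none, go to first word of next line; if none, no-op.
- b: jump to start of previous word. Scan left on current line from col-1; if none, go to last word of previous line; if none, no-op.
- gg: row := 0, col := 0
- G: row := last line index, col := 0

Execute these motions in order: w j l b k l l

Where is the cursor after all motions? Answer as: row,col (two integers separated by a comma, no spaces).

Answer: 0,6

Derivation:
After 1 (w): row=0 col=6 char='g'
After 2 (j): row=1 col=6 char='c'
After 3 (l): row=1 col=7 char='k'
After 4 (b): row=1 col=4 char='r'
After 5 (k): row=0 col=4 char='_'
After 6 (l): row=0 col=5 char='_'
After 7 (l): row=0 col=6 char='g'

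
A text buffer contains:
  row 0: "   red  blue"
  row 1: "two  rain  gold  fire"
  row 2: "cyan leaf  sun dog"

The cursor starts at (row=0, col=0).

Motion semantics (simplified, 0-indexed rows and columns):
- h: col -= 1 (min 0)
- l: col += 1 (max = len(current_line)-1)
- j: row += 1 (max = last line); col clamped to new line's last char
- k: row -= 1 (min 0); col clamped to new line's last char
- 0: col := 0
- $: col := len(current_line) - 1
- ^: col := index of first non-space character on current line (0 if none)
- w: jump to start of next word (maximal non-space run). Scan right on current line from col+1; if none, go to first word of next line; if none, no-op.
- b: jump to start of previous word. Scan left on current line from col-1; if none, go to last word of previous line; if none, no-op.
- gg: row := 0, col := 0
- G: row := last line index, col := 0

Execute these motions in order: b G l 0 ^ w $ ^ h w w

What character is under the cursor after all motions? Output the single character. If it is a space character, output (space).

After 1 (b): row=0 col=0 char='_'
After 2 (G): row=2 col=0 char='c'
After 3 (l): row=2 col=1 char='y'
After 4 (0): row=2 col=0 char='c'
After 5 (^): row=2 col=0 char='c'
After 6 (w): row=2 col=5 char='l'
After 7 ($): row=2 col=17 char='g'
After 8 (^): row=2 col=0 char='c'
After 9 (h): row=2 col=0 char='c'
After 10 (w): row=2 col=5 char='l'
After 11 (w): row=2 col=11 char='s'

Answer: s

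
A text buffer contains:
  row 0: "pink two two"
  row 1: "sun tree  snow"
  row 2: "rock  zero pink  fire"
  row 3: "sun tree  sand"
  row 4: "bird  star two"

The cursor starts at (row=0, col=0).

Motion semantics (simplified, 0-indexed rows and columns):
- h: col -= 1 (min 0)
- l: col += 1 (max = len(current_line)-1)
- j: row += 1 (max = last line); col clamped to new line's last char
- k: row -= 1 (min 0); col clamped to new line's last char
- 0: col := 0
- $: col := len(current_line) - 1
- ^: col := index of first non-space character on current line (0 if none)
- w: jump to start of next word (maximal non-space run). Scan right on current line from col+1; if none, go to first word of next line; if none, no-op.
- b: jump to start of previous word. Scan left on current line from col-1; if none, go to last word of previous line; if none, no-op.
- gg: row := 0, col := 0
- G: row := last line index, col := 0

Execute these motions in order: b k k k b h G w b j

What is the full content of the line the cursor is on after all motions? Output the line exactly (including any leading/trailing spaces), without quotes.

Answer: bird  star two

Derivation:
After 1 (b): row=0 col=0 char='p'
After 2 (k): row=0 col=0 char='p'
After 3 (k): row=0 col=0 char='p'
After 4 (k): row=0 col=0 char='p'
After 5 (b): row=0 col=0 char='p'
After 6 (h): row=0 col=0 char='p'
After 7 (G): row=4 col=0 char='b'
After 8 (w): row=4 col=6 char='s'
After 9 (b): row=4 col=0 char='b'
After 10 (j): row=4 col=0 char='b'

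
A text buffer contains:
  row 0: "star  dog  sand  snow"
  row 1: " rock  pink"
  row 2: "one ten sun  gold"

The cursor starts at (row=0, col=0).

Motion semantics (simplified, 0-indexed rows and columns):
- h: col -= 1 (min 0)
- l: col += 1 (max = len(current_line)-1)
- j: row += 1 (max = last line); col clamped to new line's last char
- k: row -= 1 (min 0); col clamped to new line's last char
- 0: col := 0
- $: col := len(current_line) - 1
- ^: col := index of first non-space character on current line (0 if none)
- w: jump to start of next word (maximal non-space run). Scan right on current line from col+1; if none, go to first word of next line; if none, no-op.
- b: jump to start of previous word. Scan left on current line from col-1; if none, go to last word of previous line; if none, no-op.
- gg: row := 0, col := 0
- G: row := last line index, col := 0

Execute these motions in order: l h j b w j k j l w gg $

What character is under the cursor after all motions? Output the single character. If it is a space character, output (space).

After 1 (l): row=0 col=1 char='t'
After 2 (h): row=0 col=0 char='s'
After 3 (j): row=1 col=0 char='_'
After 4 (b): row=0 col=17 char='s'
After 5 (w): row=1 col=1 char='r'
After 6 (j): row=2 col=1 char='n'
After 7 (k): row=1 col=1 char='r'
After 8 (j): row=2 col=1 char='n'
After 9 (l): row=2 col=2 char='e'
After 10 (w): row=2 col=4 char='t'
After 11 (gg): row=0 col=0 char='s'
After 12 ($): row=0 col=20 char='w'

Answer: w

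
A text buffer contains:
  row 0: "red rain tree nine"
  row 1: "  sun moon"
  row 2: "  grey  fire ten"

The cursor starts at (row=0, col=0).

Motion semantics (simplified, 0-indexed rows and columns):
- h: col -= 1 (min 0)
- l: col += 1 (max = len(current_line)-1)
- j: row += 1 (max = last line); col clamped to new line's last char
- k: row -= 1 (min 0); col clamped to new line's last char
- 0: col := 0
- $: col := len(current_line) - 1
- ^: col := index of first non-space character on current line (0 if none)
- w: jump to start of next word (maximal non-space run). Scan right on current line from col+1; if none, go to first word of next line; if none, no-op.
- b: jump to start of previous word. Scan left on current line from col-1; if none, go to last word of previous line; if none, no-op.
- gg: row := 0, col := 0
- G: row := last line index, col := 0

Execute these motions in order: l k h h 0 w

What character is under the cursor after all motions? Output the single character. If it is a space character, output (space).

Answer: r

Derivation:
After 1 (l): row=0 col=1 char='e'
After 2 (k): row=0 col=1 char='e'
After 3 (h): row=0 col=0 char='r'
After 4 (h): row=0 col=0 char='r'
After 5 (0): row=0 col=0 char='r'
After 6 (w): row=0 col=4 char='r'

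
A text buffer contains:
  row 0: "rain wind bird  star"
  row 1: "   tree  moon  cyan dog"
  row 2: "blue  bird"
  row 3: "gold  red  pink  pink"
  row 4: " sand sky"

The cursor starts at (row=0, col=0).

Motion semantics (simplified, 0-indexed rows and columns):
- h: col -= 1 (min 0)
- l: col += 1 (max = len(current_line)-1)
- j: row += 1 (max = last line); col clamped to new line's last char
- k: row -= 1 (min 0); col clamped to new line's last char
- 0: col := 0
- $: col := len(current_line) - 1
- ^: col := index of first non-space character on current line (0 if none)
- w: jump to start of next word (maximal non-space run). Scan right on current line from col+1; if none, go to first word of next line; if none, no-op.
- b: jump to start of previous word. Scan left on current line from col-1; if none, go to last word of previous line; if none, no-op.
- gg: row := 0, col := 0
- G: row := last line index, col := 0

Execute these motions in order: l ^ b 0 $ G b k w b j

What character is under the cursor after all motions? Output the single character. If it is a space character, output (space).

After 1 (l): row=0 col=1 char='a'
After 2 (^): row=0 col=0 char='r'
After 3 (b): row=0 col=0 char='r'
After 4 (0): row=0 col=0 char='r'
After 5 ($): row=0 col=19 char='r'
After 6 (G): row=4 col=0 char='_'
After 7 (b): row=3 col=17 char='p'
After 8 (k): row=2 col=9 char='d'
After 9 (w): row=3 col=0 char='g'
After 10 (b): row=2 col=6 char='b'
After 11 (j): row=3 col=6 char='r'

Answer: r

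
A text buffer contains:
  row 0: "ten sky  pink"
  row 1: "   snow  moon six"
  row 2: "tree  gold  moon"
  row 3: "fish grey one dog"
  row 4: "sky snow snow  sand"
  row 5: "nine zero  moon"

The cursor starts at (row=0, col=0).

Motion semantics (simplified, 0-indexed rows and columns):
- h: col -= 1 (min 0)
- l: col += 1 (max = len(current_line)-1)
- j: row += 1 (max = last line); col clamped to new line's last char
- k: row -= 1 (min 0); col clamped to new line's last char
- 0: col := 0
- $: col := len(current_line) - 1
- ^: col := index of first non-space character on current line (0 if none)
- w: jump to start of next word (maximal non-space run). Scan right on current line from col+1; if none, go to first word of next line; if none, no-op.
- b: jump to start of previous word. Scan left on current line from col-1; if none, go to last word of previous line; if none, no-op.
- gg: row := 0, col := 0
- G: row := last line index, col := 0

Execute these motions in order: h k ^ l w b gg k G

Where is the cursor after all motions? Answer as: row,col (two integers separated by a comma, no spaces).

After 1 (h): row=0 col=0 char='t'
After 2 (k): row=0 col=0 char='t'
After 3 (^): row=0 col=0 char='t'
After 4 (l): row=0 col=1 char='e'
After 5 (w): row=0 col=4 char='s'
After 6 (b): row=0 col=0 char='t'
After 7 (gg): row=0 col=0 char='t'
After 8 (k): row=0 col=0 char='t'
After 9 (G): row=5 col=0 char='n'

Answer: 5,0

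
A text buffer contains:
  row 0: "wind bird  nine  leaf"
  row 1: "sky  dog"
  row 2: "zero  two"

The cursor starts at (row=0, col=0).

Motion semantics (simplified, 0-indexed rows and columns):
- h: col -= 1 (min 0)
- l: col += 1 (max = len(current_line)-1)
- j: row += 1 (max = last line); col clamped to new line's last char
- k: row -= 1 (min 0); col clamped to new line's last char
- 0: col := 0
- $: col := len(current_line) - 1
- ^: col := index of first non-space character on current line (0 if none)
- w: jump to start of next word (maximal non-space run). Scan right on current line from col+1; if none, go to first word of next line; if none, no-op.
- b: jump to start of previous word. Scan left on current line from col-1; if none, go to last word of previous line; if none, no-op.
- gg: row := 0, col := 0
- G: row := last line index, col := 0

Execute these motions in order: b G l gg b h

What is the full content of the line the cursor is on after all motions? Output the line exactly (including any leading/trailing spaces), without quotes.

Answer: wind bird  nine  leaf

Derivation:
After 1 (b): row=0 col=0 char='w'
After 2 (G): row=2 col=0 char='z'
After 3 (l): row=2 col=1 char='e'
After 4 (gg): row=0 col=0 char='w'
After 5 (b): row=0 col=0 char='w'
After 6 (h): row=0 col=0 char='w'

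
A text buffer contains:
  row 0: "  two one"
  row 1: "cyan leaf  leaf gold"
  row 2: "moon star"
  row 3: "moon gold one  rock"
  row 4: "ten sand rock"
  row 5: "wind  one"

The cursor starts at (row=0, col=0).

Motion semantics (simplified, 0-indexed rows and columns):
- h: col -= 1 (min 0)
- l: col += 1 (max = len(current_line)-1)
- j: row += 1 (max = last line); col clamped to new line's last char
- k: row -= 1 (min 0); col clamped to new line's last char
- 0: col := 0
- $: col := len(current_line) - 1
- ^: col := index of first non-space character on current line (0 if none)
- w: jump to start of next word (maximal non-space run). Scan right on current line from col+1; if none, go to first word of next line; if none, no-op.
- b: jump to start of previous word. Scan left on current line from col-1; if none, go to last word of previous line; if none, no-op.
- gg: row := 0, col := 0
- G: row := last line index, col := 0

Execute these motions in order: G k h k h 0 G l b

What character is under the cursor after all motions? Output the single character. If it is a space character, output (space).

Answer: w

Derivation:
After 1 (G): row=5 col=0 char='w'
After 2 (k): row=4 col=0 char='t'
After 3 (h): row=4 col=0 char='t'
After 4 (k): row=3 col=0 char='m'
After 5 (h): row=3 col=0 char='m'
After 6 (0): row=3 col=0 char='m'
After 7 (G): row=5 col=0 char='w'
After 8 (l): row=5 col=1 char='i'
After 9 (b): row=5 col=0 char='w'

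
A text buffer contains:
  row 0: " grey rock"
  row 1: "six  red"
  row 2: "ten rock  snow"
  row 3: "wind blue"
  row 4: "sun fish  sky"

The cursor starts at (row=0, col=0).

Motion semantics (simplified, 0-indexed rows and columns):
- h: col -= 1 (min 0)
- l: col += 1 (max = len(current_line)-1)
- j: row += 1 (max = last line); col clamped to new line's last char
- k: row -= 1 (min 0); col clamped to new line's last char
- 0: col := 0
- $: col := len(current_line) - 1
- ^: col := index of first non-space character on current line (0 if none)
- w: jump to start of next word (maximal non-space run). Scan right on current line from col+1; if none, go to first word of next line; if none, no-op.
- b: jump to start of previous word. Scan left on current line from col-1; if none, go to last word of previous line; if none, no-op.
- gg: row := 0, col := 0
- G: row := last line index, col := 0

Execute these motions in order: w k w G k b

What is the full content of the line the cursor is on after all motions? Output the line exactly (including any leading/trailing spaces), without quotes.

After 1 (w): row=0 col=1 char='g'
After 2 (k): row=0 col=1 char='g'
After 3 (w): row=0 col=6 char='r'
After 4 (G): row=4 col=0 char='s'
After 5 (k): row=3 col=0 char='w'
After 6 (b): row=2 col=10 char='s'

Answer: ten rock  snow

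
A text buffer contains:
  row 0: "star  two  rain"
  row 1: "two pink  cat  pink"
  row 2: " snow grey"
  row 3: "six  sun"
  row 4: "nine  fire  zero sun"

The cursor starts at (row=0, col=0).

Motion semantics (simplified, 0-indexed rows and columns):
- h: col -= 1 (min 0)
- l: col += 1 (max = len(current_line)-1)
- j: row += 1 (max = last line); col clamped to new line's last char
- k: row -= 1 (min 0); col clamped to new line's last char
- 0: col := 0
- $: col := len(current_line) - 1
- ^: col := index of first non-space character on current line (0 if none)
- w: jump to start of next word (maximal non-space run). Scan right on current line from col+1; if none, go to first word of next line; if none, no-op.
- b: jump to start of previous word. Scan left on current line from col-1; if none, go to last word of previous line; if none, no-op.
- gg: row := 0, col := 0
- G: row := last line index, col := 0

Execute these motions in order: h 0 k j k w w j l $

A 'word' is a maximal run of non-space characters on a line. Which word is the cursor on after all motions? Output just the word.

After 1 (h): row=0 col=0 char='s'
After 2 (0): row=0 col=0 char='s'
After 3 (k): row=0 col=0 char='s'
After 4 (j): row=1 col=0 char='t'
After 5 (k): row=0 col=0 char='s'
After 6 (w): row=0 col=6 char='t'
After 7 (w): row=0 col=11 char='r'
After 8 (j): row=1 col=11 char='a'
After 9 (l): row=1 col=12 char='t'
After 10 ($): row=1 col=18 char='k'

Answer: pink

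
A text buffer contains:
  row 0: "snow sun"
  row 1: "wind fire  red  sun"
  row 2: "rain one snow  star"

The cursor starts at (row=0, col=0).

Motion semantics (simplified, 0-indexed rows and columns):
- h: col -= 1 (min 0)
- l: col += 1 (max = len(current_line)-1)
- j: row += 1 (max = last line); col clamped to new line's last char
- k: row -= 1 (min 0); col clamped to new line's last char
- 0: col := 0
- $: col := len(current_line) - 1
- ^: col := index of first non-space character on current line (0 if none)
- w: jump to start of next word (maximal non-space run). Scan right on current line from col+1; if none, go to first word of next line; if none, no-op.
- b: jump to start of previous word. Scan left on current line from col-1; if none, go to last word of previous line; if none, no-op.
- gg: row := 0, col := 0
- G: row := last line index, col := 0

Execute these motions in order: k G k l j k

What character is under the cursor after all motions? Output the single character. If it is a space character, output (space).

Answer: i

Derivation:
After 1 (k): row=0 col=0 char='s'
After 2 (G): row=2 col=0 char='r'
After 3 (k): row=1 col=0 char='w'
After 4 (l): row=1 col=1 char='i'
After 5 (j): row=2 col=1 char='a'
After 6 (k): row=1 col=1 char='i'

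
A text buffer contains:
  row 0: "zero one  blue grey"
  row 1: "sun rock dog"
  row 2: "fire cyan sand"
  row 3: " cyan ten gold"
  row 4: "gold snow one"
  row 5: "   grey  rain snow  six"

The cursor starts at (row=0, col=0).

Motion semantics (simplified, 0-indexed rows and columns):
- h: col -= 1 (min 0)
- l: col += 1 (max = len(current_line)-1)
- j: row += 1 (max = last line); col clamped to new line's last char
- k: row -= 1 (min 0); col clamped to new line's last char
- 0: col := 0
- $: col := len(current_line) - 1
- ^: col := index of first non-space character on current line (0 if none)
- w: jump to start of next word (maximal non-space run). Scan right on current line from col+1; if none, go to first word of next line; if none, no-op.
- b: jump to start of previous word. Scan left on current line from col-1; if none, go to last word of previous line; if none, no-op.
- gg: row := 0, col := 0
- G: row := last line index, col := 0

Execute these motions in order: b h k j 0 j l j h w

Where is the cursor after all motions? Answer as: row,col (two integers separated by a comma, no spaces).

Answer: 3,1

Derivation:
After 1 (b): row=0 col=0 char='z'
After 2 (h): row=0 col=0 char='z'
After 3 (k): row=0 col=0 char='z'
After 4 (j): row=1 col=0 char='s'
After 5 (0): row=1 col=0 char='s'
After 6 (j): row=2 col=0 char='f'
After 7 (l): row=2 col=1 char='i'
After 8 (j): row=3 col=1 char='c'
After 9 (h): row=3 col=0 char='_'
After 10 (w): row=3 col=1 char='c'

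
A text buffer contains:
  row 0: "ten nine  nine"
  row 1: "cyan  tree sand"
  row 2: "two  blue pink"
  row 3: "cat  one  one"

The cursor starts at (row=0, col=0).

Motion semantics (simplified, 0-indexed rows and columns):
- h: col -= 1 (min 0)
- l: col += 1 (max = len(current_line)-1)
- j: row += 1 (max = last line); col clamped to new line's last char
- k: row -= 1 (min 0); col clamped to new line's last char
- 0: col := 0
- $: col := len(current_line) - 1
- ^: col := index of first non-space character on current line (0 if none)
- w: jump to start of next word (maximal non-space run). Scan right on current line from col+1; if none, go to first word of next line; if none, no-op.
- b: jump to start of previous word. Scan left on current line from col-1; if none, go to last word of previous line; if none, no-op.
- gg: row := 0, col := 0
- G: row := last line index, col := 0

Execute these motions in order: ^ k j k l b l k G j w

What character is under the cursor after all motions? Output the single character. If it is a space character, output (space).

Answer: o

Derivation:
After 1 (^): row=0 col=0 char='t'
After 2 (k): row=0 col=0 char='t'
After 3 (j): row=1 col=0 char='c'
After 4 (k): row=0 col=0 char='t'
After 5 (l): row=0 col=1 char='e'
After 6 (b): row=0 col=0 char='t'
After 7 (l): row=0 col=1 char='e'
After 8 (k): row=0 col=1 char='e'
After 9 (G): row=3 col=0 char='c'
After 10 (j): row=3 col=0 char='c'
After 11 (w): row=3 col=5 char='o'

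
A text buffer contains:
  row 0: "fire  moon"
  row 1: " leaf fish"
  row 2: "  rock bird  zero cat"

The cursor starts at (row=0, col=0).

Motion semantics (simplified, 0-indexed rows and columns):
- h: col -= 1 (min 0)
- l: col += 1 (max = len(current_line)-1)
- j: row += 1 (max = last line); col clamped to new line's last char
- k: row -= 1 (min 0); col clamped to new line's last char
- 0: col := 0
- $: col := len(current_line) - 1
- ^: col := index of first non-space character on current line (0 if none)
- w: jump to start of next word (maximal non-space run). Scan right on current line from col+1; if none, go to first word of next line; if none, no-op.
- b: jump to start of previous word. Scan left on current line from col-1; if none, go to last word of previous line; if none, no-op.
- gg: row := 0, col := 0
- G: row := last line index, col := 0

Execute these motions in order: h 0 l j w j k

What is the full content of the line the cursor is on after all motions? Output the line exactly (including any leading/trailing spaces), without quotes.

Answer:  leaf fish

Derivation:
After 1 (h): row=0 col=0 char='f'
After 2 (0): row=0 col=0 char='f'
After 3 (l): row=0 col=1 char='i'
After 4 (j): row=1 col=1 char='l'
After 5 (w): row=1 col=6 char='f'
After 6 (j): row=2 col=6 char='_'
After 7 (k): row=1 col=6 char='f'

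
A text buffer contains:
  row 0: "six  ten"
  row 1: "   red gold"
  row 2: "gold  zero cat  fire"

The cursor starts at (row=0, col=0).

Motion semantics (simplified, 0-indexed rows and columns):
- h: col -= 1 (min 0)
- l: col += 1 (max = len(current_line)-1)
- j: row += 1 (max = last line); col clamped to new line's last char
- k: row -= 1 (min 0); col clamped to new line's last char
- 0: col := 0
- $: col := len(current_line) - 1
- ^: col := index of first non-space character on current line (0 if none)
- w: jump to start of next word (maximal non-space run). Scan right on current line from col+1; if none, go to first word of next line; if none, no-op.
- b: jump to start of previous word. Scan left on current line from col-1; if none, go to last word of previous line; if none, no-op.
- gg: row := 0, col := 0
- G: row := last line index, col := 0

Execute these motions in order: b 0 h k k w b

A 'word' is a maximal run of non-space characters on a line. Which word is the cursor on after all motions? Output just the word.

After 1 (b): row=0 col=0 char='s'
After 2 (0): row=0 col=0 char='s'
After 3 (h): row=0 col=0 char='s'
After 4 (k): row=0 col=0 char='s'
After 5 (k): row=0 col=0 char='s'
After 6 (w): row=0 col=5 char='t'
After 7 (b): row=0 col=0 char='s'

Answer: six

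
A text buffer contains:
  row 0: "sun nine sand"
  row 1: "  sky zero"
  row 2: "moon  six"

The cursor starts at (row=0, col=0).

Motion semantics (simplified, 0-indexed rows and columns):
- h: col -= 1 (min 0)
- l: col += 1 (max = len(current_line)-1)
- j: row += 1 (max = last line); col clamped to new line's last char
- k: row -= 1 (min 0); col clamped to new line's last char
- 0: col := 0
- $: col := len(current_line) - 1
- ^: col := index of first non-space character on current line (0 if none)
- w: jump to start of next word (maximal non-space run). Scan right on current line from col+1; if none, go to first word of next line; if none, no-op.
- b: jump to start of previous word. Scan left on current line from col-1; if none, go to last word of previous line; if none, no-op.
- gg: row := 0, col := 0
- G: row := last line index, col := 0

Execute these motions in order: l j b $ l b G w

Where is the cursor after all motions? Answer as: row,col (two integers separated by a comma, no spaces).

Answer: 2,6

Derivation:
After 1 (l): row=0 col=1 char='u'
After 2 (j): row=1 col=1 char='_'
After 3 (b): row=0 col=9 char='s'
After 4 ($): row=0 col=12 char='d'
After 5 (l): row=0 col=12 char='d'
After 6 (b): row=0 col=9 char='s'
After 7 (G): row=2 col=0 char='m'
After 8 (w): row=2 col=6 char='s'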